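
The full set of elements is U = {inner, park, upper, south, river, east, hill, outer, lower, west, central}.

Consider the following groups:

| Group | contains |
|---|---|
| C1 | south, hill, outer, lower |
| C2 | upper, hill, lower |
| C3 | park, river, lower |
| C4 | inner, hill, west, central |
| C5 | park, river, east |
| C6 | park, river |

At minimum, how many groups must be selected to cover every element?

4

C1 and C2 and C4 and C5 together: C1 ∪ C2 ∪ C4 ∪ C5 = {inner, park, upper, south, river, east, hill, outer, lower, west, central} — every element is covered.
Only C4 contains inner, so C4 is forced; the remaining 7 elements need at least 3 more groups (each remaining group adds at most 3) — so at least 4 groups are needed, and 4 is optimal.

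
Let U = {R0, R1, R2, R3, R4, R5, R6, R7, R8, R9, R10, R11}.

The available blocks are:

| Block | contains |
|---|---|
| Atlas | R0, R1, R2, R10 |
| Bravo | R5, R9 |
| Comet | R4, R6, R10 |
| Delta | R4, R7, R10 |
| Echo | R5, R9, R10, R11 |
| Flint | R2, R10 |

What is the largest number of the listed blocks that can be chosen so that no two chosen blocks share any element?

Bravo, Flint are pairwise disjoint (Bravo={R5,R9}; Flint={R2,R10}).
Every remaining block overlaps one of these, and no 3 of the listed blocks are pairwise disjoint, so 2 is the maximum.

2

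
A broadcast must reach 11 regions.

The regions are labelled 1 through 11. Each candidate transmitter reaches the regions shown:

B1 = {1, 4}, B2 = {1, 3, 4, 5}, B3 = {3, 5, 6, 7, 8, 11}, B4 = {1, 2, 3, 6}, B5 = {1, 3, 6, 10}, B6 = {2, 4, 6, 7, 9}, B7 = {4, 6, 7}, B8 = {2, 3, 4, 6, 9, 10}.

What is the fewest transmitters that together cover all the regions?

Take {B3, B5, B6}. Their union is {1, 2, 3, 4, 5, 6, 7, 8, 9, 10, 11}, which is all 11 regions.
Only B3 contains 8, so B3 is forced; the remaining 5 regions need at least 2 more transmitters (each remaining transmitter adds at most 4) — so at least 3 transmitters are needed, and 3 is optimal.

3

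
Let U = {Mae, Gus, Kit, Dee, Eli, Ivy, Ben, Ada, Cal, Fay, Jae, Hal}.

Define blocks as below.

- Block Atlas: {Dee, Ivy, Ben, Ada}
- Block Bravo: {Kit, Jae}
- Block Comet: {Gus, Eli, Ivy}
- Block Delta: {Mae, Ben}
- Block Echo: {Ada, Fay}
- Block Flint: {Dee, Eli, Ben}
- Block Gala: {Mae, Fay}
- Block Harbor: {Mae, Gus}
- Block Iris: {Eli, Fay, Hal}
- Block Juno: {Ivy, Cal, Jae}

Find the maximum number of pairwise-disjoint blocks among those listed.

4

Atlas, Bravo, Harbor, Iris are pairwise disjoint (Atlas={Dee,Ivy,Ben,Ada}; Bravo={Kit,Jae}; Harbor={Mae,Gus}; Iris={Eli,Fay,Hal}).
Every remaining block overlaps one of these, and no 5 of the listed blocks are pairwise disjoint, so 4 is the maximum.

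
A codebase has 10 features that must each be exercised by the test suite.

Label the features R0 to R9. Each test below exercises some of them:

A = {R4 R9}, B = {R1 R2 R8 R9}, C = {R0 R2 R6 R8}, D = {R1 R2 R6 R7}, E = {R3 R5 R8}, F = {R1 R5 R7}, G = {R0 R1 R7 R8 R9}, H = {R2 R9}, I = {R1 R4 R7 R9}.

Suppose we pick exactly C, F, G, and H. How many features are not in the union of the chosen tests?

2

Union of C, F, G, H = {R0, R1, R2, R5, R6, R7, R8, R9}.
Not covered: R3, R4 — 2 features.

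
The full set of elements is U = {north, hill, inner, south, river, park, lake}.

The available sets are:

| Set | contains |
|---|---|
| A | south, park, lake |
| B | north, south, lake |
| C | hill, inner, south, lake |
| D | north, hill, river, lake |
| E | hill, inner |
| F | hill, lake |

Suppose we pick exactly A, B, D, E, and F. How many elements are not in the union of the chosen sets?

Union of A, B, D, E, F = {north, hill, inner, south, river, park, lake} — that's every element, so 0 are uncovered.

0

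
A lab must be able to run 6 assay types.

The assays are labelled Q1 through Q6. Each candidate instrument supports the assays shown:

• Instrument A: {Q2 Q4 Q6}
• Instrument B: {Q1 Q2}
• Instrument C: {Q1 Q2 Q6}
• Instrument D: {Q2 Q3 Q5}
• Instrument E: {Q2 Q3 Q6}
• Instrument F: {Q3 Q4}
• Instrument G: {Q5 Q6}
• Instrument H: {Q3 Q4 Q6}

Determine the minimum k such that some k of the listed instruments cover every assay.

3

B and G and H together: B ∪ G ∪ H = {Q1, Q2, Q3, Q4, Q5, Q6} — every assay is covered.
No 2 of the 8 instruments cover everything (all 28 combinations miss at least one assay), so 3 is optimal.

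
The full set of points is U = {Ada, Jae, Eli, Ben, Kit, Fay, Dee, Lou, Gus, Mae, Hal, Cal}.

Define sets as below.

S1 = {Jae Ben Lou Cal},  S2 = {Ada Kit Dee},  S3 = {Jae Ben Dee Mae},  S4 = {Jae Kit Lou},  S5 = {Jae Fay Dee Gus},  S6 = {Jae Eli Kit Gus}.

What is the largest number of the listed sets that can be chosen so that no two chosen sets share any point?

2

S1, S2 are pairwise disjoint (S1={Jae,Ben,Lou,Cal}; S2={Ada,Kit,Dee}).
Every remaining set overlaps one of these, and no 3 of the listed sets are pairwise disjoint, so 2 is the maximum.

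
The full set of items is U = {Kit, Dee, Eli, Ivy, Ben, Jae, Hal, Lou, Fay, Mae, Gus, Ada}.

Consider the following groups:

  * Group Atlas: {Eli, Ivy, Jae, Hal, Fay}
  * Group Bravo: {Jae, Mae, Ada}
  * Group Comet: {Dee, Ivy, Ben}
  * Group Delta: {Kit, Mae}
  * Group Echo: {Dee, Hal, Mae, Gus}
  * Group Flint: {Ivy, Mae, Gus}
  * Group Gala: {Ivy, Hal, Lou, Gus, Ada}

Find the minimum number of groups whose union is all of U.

Take {Atlas, Comet, Delta, Gala}. Their union is {Kit, Dee, Eli, Ivy, Ben, Jae, Hal, Lou, Fay, Mae, Gus, Ada}, which is all 12 items.
Only Atlas contains Eli, so Atlas is forced; the remaining 7 items need at least 3 more groups (each remaining group adds at most 3) — so at least 4 groups are needed, and 4 is optimal.

4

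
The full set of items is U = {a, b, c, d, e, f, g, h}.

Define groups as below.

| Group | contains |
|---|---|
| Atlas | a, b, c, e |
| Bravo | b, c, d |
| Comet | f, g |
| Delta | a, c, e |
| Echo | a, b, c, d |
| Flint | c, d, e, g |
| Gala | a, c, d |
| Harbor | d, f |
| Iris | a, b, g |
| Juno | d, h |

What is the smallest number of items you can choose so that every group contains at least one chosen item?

3

The 3 items {a, d, f} hit every group.
The groups Comet, Delta, Juno are pairwise disjoint, so any hitting set needs a separate item for each — at least 3. Hence 3 is optimal.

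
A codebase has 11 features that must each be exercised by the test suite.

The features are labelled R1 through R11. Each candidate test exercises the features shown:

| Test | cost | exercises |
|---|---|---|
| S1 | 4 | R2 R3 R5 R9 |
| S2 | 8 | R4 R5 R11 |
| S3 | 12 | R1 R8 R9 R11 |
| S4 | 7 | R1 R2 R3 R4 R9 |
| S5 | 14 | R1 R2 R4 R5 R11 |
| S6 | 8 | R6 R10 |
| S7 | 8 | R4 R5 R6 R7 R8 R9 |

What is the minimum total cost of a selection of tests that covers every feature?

31

S2, S4, S6, S7 together cover every feature (S2 ∪ S4 ∪ S6 ∪ S7 = {R1, R2, R3, R4, R5, R6, R7, R8, R9, R10, R11}); total cost 8 + 7 + 8 + 8 = 31.
The greedy pick S1, S7, S3, S6 costs 32; no covering selection beats 31.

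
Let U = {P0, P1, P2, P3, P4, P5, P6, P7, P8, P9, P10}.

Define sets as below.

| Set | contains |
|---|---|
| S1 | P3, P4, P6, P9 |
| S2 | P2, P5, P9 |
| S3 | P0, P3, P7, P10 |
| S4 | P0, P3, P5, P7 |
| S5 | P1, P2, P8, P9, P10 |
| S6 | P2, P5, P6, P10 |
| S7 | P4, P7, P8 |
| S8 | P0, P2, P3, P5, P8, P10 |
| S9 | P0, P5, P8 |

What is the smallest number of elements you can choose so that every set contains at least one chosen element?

Take H = {P3, P5, P8}. Each listed set contains at least one of these, so H is a hitting set of size 3.
No choice of 2 elements meets every set, so 3 is the minimum.

3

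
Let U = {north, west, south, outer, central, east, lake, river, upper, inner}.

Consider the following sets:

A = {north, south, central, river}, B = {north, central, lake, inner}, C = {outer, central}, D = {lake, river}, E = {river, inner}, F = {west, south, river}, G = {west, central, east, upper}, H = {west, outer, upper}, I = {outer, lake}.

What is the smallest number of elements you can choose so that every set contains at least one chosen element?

3

Take T = {outer, central, river}. Each listed set contains at least one of these, so T is a hitting set of size 3.
The sets E, G, I are pairwise disjoint, so any hitting set needs a separate element for each — at least 3. Hence 3 is optimal.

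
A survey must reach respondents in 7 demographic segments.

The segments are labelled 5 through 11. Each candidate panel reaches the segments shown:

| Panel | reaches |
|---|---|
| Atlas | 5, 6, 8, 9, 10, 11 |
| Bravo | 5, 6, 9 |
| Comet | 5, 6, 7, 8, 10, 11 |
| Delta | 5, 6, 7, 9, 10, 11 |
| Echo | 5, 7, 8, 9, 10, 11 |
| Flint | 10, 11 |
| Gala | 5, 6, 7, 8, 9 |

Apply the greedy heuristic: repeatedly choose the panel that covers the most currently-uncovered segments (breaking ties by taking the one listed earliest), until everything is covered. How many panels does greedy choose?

Greedy: pick Atlas (covers 6 new) → pick Comet (covers 1 new). Total picks: 2.

2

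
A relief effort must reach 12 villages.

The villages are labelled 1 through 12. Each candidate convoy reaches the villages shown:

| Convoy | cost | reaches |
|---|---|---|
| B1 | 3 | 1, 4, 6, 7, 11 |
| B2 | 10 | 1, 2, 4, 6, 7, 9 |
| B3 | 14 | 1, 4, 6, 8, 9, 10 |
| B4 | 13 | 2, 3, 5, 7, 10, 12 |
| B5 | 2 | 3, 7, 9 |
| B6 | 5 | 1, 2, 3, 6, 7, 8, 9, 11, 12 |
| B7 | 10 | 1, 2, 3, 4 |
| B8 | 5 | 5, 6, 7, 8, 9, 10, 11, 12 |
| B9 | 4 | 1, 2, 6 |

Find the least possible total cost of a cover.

B1, B6, B8 together cover every village (B1 ∪ B6 ∪ B8 = {1, 2, 3, 4, 5, 6, 7, 8, 9, 10, 11, 12}); total cost 3 + 5 + 5 = 13.
No covering selection has total cost below 13.

13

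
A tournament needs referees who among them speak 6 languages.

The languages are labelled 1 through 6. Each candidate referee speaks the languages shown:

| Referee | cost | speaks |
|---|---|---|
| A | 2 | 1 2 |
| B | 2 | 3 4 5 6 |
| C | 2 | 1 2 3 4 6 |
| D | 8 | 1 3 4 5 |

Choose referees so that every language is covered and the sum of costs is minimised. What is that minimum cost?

A, B together cover every language (A ∪ B = {1, 2, 3, 4, 5, 6}); total cost 2 + 2 = 4.
No covering selection has total cost below 4.

4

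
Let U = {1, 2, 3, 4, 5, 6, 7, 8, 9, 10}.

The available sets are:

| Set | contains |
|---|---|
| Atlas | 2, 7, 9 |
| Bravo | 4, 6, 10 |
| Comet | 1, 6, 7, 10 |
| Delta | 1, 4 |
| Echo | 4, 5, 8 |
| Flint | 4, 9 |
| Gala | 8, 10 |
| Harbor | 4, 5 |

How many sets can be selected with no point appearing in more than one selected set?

3

Atlas, Gala, Harbor are pairwise disjoint (Atlas={2,7,9}; Gala={8,10}; Harbor={4,5}).
Every remaining set overlaps one of these, and no 4 of the listed sets are pairwise disjoint, so 3 is the maximum.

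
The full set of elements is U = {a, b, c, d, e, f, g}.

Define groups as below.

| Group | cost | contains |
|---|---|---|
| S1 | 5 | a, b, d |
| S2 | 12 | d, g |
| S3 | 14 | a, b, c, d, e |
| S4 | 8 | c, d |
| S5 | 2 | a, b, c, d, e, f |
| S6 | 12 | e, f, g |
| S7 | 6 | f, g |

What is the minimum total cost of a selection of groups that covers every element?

S5, S7 together cover every element (S5 ∪ S7 = {a, b, c, d, e, f, g}); total cost 2 + 6 = 8.
No covering selection has total cost below 8.

8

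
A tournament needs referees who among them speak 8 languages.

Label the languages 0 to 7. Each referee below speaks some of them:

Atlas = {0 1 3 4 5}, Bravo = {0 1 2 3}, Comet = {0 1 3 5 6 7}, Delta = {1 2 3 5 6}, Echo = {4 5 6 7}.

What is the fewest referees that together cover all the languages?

2

Bravo and Echo together: Bravo ∪ Echo = {0, 1, 2, 3, 4, 5, 6, 7} — every language is covered.
No single referee has all 8 languages (the largest, Comet, has 6), so 2 is optimal.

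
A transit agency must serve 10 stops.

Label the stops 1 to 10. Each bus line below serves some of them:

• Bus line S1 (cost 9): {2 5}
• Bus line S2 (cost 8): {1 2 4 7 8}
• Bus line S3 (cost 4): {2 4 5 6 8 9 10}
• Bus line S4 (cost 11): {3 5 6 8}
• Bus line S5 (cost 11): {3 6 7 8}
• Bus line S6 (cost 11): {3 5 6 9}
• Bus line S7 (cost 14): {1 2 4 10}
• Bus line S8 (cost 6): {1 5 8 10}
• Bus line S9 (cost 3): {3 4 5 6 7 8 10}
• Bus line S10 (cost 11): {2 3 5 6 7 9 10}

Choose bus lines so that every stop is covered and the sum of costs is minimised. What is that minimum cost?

13

S3, S8, S9 together cover every stop (S3 ∪ S8 ∪ S9 = {1, 2, 3, 4, 5, 6, 7, 8, 9, 10}); total cost 4 + 6 + 3 = 13.
No covering selection has total cost below 13.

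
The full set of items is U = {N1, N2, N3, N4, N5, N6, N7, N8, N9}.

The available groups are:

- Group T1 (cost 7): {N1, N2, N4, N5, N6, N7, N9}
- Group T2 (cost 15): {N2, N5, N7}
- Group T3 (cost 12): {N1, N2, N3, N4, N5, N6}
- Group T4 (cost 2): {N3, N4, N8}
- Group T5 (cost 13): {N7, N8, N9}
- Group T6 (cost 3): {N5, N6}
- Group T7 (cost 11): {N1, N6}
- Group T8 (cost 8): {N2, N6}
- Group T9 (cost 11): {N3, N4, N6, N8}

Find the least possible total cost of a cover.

T1, T4 together cover every item (T1 ∪ T4 = {N1, N2, N3, N4, N5, N6, N7, N8, N9}); total cost 7 + 2 = 9.
No covering selection has total cost below 9.

9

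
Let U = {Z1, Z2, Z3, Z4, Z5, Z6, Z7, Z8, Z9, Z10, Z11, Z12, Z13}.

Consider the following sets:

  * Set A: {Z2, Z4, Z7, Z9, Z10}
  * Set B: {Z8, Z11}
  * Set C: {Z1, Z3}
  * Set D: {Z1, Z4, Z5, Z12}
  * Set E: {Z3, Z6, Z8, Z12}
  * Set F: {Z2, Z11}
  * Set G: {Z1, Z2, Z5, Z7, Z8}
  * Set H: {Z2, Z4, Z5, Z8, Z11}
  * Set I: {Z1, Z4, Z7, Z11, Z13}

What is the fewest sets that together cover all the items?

Take {A, E, H, I}. Their union is {Z1, Z2, Z3, Z4, Z5, Z6, Z7, Z8, Z9, Z10, Z11, Z12, Z13}, which is all 13 items.
No 3 of the 9 sets cover everything (all 84 combinations miss at least one item), so 4 is optimal.

4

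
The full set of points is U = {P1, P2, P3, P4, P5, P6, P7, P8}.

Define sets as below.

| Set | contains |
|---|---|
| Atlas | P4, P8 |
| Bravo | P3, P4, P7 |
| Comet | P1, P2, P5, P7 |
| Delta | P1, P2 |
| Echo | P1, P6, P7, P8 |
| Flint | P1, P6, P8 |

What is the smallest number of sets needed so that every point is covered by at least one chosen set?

3

Bravo, Comet, and Flint cover everything between them: the union {P1, P2, P3, P4, P5, P6, P7, P8} is all of U.
Only Bravo contains P3, so Bravo is forced; the remaining 5 points need at least 2 more sets (each remaining set adds at most 3) — so at least 3 sets are needed, and 3 is optimal.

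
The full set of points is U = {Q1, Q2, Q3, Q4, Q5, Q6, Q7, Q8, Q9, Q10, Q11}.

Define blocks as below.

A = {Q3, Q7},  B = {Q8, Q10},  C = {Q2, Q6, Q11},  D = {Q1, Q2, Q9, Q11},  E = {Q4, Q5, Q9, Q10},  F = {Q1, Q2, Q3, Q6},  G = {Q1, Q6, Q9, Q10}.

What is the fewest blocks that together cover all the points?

5

A, B, C, D, and E cover everything between them: the union {Q1, Q2, Q3, Q4, Q5, Q6, Q7, Q8, Q9, Q10, Q11} is all of U.
No 4 of the 7 blocks cover everything (all 35 combinations miss at least one point), so 5 is optimal.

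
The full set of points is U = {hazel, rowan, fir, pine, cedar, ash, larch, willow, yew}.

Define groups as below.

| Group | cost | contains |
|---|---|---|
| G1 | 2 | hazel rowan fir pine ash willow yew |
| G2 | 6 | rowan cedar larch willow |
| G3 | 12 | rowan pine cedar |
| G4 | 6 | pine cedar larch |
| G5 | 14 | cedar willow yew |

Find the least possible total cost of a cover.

8

G1, G4 together cover every point (G1 ∪ G4 = {hazel, rowan, fir, pine, cedar, ash, larch, willow, yew}); total cost 2 + 6 = 8.
No covering selection has total cost below 8.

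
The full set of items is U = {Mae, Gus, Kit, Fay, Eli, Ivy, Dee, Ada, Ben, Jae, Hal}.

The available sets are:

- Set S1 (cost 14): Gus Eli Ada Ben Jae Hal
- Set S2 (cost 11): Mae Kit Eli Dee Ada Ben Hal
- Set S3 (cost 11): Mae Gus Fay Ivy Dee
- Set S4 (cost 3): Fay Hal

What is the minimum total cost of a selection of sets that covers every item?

36

S1, S2, S3 together cover every item (S1 ∪ S2 ∪ S3 = {Mae, Gus, Kit, Fay, Eli, Ivy, Dee, Ada, Ben, Jae, Hal}); total cost 14 + 11 + 11 = 36.
The greedy pick S4, S2, S3, S1 costs 39; no covering selection beats 36.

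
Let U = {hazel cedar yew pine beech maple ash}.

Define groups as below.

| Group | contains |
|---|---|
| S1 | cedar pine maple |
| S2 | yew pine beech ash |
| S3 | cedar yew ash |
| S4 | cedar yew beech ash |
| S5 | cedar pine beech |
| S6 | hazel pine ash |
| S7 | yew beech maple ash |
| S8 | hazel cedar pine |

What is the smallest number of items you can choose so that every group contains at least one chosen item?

2

Take H = {cedar, ash}. Each listed group contains at least one of these, so H is a hitting set of size 2.
The groups S7, S8 are pairwise disjoint, so any hitting set needs a separate item for each — at least 2. Hence 2 is optimal.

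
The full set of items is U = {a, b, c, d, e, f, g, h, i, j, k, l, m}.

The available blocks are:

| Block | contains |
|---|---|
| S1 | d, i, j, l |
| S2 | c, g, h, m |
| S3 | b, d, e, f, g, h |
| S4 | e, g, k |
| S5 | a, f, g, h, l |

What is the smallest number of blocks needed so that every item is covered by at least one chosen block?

5

S1 and S2 and S3 and S4 and S5 together: S1 ∪ S2 ∪ S3 ∪ S4 ∪ S5 = {a, b, c, d, e, f, g, h, i, j, k, l, m} — every item is covered.
No 4 of the 5 blocks cover everything (all 5 combinations miss at least one item), so 5 is optimal.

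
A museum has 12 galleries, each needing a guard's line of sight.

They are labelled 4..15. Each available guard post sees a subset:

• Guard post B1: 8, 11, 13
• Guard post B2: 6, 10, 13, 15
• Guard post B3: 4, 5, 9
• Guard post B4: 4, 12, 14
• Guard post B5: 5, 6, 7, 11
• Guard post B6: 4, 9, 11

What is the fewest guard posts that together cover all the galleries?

5

Take {B1, B2, B4, B5, B6}. Their union is {4, 5, 6, 7, 8, 9, 10, 11, 12, 13, 14, 15}, which is all 12 galleries.
No 4 of the 6 guard posts cover everything (all 15 combinations miss at least one gallery), so 5 is optimal.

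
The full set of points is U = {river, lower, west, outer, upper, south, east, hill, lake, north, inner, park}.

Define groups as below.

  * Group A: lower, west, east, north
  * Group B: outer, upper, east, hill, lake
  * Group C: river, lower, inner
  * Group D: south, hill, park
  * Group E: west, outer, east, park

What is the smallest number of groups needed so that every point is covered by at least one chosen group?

4

Take {A, B, C, D}. Their union is {river, lower, west, outer, upper, south, east, hill, lake, north, inner, park}, which is all 12 points.
Only B contains upper, so B is forced; the remaining 7 points need at least 3 more groups (each remaining group adds at most 3) — so at least 4 groups are needed, and 4 is optimal.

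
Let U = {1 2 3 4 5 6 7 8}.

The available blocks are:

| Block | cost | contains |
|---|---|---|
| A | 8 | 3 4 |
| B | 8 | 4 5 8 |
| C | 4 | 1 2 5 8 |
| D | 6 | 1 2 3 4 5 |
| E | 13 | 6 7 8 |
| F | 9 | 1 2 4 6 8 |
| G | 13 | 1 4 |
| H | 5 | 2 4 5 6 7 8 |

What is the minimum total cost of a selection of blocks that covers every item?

11

D, H together cover every item (D ∪ H = {1, 2, 3, 4, 5, 6, 7, 8}); total cost 6 + 5 = 11.
No covering selection has total cost below 11.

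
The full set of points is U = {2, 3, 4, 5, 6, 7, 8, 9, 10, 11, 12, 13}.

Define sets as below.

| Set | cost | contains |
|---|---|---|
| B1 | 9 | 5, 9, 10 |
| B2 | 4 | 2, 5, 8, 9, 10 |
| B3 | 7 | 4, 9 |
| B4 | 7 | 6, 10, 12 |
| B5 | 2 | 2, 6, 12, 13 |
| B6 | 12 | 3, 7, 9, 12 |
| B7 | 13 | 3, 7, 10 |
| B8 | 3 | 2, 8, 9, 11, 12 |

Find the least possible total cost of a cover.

28

B2, B3, B5, B6, B8 together cover every point (B2 ∪ B3 ∪ B5 ∪ B6 ∪ B8 = {2, 3, 4, 5, 6, 7, 8, 9, 10, 11, 12, 13}); total cost 4 + 7 + 2 + 12 + 3 = 28.
No covering selection has total cost below 28.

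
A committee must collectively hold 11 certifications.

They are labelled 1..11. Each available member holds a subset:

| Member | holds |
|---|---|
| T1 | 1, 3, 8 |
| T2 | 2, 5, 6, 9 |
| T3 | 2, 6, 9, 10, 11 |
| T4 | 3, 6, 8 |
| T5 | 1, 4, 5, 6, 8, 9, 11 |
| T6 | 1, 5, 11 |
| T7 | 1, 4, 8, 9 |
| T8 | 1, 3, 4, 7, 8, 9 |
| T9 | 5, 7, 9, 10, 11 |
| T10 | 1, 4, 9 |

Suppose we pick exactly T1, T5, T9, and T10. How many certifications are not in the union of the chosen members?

Union of T1, T5, T9, T10 = {1, 3, 4, 5, 6, 7, 8, 9, 10, 11}.
Not covered: 2 — 1 certification.

1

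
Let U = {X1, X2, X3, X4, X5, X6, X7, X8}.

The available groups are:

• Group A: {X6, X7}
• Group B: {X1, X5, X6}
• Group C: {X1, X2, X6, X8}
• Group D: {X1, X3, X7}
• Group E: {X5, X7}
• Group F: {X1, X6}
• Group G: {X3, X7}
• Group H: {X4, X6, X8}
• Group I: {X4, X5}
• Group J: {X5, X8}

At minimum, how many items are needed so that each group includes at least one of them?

3

T = {X5, X6, X7} meets every group (each contains at least one member of T), and |T| = 3.
The groups C, G, I are pairwise disjoint, so any hitting set needs a separate item for each — at least 3. Hence 3 is optimal.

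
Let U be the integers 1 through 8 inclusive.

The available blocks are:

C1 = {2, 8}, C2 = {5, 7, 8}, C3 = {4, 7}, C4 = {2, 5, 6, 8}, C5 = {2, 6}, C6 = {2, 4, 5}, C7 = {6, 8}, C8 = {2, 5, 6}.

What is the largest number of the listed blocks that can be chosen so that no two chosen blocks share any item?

C3, C5 are pairwise disjoint (C3={4,7}; C5={2,6}).
Every remaining block overlaps one of these, and no 3 of the listed blocks are pairwise disjoint, so 2 is the maximum.

2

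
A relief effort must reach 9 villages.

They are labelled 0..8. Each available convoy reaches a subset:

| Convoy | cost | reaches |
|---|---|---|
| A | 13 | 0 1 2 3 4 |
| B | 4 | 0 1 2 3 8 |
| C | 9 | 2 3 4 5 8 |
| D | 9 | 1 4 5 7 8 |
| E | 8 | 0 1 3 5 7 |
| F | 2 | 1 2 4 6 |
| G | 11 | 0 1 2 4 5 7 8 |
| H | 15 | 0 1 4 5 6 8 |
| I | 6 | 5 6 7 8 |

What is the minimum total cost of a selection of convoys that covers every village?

12

B, F, I together cover every village (B ∪ F ∪ I = {0, 1, 2, 3, 4, 5, 6, 7, 8}); total cost 4 + 2 + 6 = 12.
No covering selection has total cost below 12.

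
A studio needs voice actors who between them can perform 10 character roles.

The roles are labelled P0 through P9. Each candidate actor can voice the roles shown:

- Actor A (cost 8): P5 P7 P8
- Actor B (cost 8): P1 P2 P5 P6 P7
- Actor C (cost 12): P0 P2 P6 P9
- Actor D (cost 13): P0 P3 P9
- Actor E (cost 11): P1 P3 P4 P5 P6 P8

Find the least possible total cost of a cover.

A, C, E together cover every role (A ∪ C ∪ E = {P0, P1, P2, P3, P4, P5, P6, P7, P8, P9}); total cost 8 + 12 + 11 = 31.
No covering selection has total cost below 31.

31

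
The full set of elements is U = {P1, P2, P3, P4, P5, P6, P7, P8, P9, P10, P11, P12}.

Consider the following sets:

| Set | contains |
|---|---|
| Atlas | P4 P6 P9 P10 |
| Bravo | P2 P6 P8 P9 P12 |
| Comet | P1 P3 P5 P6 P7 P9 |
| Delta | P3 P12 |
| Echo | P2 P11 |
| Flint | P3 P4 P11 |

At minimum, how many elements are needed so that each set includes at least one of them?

3

H = {P3, P9, P11} meets every set (each contains at least one member of H), and |H| = 3.
The sets Atlas, Delta, Echo are pairwise disjoint, so any hitting set needs a separate element for each — at least 3. Hence 3 is optimal.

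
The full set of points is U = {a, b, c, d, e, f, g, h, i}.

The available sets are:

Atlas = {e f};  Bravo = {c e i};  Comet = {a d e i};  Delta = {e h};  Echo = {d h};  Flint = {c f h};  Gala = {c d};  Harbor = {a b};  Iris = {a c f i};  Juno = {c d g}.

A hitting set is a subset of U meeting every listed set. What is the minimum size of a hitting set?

4

Take T = {a, d, e, h}. Each listed set contains at least one of these, so T is a hitting set of size 4.
No choice of 3 points meets every set, so 4 is the minimum.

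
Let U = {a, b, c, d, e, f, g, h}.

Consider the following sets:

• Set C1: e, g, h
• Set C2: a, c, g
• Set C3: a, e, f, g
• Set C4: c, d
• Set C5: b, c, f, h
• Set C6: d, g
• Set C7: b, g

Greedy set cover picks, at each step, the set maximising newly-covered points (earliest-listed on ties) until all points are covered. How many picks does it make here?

Greedy: pick C3 (covers 4 new) → pick C5 (covers 3 new) → pick C4 (covers 1 new). Total picks: 3.

3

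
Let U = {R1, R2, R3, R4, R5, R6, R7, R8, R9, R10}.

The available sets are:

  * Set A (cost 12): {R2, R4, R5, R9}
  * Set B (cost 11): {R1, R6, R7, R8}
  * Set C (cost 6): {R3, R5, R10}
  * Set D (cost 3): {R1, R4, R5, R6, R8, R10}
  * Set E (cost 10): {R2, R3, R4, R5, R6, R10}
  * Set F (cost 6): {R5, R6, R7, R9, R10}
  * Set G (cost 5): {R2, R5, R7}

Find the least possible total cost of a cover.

D, E, F together cover every element (D ∪ E ∪ F = {R1, R2, R3, R4, R5, R6, R7, R8, R9, R10}); total cost 3 + 10 + 6 = 19.
The greedy pick D, G, C, F costs 20; no covering selection beats 19.

19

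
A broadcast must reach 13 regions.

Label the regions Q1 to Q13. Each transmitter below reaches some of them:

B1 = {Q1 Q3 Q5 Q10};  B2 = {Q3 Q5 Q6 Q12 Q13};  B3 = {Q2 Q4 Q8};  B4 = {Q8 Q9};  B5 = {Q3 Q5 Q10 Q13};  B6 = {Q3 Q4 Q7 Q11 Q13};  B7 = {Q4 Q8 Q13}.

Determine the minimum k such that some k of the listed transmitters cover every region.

B1 and B2 and B3 and B4 and B6 together: B1 ∪ B2 ∪ B3 ∪ B4 ∪ B6 = {Q1, Q2, Q3, Q4, Q5, Q6, Q7, Q8, Q9, Q10, Q11, Q12, Q13} — every region is covered.
No 4 of the 7 transmitters cover everything (all 35 combinations miss at least one region), so 5 is optimal.

5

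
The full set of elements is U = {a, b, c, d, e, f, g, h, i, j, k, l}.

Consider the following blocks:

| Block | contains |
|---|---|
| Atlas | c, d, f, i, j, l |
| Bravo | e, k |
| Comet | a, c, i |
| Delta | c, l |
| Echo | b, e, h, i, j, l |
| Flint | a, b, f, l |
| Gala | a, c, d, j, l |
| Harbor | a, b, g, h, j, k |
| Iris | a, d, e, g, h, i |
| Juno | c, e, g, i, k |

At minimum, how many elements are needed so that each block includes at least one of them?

The 3 elements {b, c, e} hit every block.
No choice of 2 elements meets every block, so 3 is the minimum.

3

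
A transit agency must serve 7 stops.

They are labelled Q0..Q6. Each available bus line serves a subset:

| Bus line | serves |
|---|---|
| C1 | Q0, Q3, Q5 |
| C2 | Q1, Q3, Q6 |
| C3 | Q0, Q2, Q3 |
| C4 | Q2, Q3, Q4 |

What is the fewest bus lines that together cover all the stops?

C1 and C2 and C4 together: C1 ∪ C2 ∪ C4 = {Q0, Q1, Q2, Q3, Q4, Q5, Q6} — every stop is covered.
Each bus line has at most 3 stops, and 2·3 = 6 < 7 — so at least 3 bus lines are needed, and 3 is optimal.

3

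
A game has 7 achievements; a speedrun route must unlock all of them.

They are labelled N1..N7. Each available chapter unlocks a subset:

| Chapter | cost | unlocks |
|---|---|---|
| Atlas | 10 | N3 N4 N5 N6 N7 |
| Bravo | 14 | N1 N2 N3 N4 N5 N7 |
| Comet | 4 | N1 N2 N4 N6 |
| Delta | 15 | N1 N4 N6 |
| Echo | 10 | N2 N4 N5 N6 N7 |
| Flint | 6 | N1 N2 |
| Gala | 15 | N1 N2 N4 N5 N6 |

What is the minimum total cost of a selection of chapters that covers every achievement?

14

Atlas, Comet together cover every achievement (Atlas ∪ Comet = {N1, N2, N3, N4, N5, N6, N7}); total cost 10 + 4 = 14.
No covering selection has total cost below 14.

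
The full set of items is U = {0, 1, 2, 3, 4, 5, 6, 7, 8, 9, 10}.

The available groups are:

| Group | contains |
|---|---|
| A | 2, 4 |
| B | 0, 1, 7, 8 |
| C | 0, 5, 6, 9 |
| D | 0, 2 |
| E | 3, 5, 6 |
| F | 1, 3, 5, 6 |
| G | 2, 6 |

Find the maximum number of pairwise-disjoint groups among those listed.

3

A, B, E are pairwise disjoint (A={2,4}; B={0,1,7,8}; E={3,5,6}).
Every remaining group overlaps one of these, and no 4 of the listed groups are pairwise disjoint, so 3 is the maximum.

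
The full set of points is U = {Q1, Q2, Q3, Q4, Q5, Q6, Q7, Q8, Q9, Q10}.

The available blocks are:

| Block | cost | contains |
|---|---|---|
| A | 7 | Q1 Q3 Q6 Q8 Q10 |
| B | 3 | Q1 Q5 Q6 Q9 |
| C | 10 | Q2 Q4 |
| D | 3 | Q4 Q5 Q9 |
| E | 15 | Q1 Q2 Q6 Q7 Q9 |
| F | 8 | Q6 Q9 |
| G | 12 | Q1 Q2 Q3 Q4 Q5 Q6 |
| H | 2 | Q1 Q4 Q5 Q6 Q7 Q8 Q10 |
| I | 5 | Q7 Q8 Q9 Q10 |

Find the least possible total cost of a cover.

D, G, H together cover every point (D ∪ G ∪ H = {Q1, Q2, Q3, Q4, Q5, Q6, Q7, Q8, Q9, Q10}); total cost 3 + 12 + 2 = 17.
No covering selection has total cost below 17.

17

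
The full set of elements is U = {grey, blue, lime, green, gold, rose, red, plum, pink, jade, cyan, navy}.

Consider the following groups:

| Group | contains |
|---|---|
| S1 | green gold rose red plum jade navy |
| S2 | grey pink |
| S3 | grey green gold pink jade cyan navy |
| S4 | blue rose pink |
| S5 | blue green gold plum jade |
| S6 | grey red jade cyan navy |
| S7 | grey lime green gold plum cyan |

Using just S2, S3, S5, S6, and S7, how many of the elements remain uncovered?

1

Union of S2, S3, S5, S6, S7 = {grey, blue, lime, green, gold, red, plum, pink, jade, cyan, navy}.
Not covered: rose — 1 element.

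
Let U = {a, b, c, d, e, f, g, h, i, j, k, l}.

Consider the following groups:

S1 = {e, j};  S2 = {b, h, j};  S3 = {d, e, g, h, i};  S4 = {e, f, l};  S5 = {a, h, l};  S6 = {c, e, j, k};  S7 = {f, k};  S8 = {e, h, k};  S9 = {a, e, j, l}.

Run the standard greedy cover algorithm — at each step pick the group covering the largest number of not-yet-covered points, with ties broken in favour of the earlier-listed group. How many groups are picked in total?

Greedy: pick S3 (covers 5 new) → pick S6 (covers 3 new) → pick S4 (covers 2 new) → pick S2 (covers 1 new) → pick S5 (covers 1 new). Total picks: 5.

5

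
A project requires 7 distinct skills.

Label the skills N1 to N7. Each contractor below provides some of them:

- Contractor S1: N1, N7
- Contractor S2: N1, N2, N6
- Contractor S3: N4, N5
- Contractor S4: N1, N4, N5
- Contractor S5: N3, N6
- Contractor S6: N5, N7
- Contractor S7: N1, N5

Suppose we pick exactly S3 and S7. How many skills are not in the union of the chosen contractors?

4

Union of S3, S7 = {N1, N4, N5}.
Not covered: N2, N3, N6, N7 — 4 skills.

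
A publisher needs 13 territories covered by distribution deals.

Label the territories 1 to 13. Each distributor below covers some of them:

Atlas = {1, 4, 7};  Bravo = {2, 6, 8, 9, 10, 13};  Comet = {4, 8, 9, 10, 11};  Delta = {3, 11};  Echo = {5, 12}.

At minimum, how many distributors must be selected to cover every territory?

Take {Atlas, Bravo, Delta, Echo}. Their union is {1, 2, 3, 4, 5, 6, 7, 8, 9, 10, 11, 12, 13}, which is all 13 territories.
Only Bravo contains 2, so Bravo is forced; the remaining 7 territories need at least 3 more distributors (each remaining distributor adds at most 3) — so at least 4 distributors are needed, and 4 is optimal.

4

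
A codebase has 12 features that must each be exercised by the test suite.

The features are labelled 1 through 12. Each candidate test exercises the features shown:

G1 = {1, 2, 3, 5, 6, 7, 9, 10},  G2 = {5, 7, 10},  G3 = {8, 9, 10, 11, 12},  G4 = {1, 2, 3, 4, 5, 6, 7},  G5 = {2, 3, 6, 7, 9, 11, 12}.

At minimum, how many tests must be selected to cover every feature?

Take {G3, G4}. Their union is {1, 2, 3, 4, 5, 6, 7, 8, 9, 10, 11, 12}, which is all 12 features.
No single test has all 12 features (the largest, G1, has 8), so 2 is optimal.

2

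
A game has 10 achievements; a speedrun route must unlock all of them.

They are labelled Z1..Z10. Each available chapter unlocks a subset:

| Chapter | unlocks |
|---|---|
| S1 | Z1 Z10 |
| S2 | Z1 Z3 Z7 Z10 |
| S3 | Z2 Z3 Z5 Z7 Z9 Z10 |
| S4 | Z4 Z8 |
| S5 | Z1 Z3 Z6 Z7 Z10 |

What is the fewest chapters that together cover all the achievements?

S3 and S4 and S5 together: S3 ∪ S4 ∪ S5 = {Z1, Z2, Z3, Z4, Z5, Z6, Z7, Z8, Z9, Z10} — every achievement is covered.
Only S3 contains Z2, so S3 is forced; the remaining 4 achievements need at least 2 more chapters (each remaining chapter adds at most 2) — so at least 3 chapters are needed, and 3 is optimal.

3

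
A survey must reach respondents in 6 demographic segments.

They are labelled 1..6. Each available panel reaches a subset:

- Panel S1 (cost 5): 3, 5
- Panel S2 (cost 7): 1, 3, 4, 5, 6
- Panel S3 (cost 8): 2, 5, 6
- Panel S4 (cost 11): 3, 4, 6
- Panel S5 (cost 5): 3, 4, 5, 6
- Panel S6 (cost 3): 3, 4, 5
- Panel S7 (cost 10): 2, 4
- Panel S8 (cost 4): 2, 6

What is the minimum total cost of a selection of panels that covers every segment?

11

S2, S8 together cover every segment (S2 ∪ S8 = {1, 2, 3, 4, 5, 6}); total cost 7 + 4 = 11.
The greedy pick S6, S8, S2 costs 14; no covering selection beats 11.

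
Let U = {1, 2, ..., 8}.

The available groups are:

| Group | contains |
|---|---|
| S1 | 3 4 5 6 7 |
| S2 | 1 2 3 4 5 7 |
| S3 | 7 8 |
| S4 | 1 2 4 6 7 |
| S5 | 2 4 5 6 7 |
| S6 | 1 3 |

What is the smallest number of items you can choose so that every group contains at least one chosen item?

Take H = {1, 7}. Each listed group contains at least one of these, so H is a hitting set of size 2.
The groups S3, S6 are pairwise disjoint, so any hitting set needs a separate item for each — at least 2. Hence 2 is optimal.

2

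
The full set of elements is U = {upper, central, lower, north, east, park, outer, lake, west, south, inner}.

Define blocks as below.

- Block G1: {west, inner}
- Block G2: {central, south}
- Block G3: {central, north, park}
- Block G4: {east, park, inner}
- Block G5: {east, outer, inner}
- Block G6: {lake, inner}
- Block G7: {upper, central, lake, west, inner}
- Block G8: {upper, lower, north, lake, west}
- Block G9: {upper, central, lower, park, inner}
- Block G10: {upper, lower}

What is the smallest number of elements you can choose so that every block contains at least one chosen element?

The 3 elements {upper, central, inner} hit every block.
The blocks G2, G4, G8 are pairwise disjoint, so any hitting set needs a separate element for each — at least 3. Hence 3 is optimal.

3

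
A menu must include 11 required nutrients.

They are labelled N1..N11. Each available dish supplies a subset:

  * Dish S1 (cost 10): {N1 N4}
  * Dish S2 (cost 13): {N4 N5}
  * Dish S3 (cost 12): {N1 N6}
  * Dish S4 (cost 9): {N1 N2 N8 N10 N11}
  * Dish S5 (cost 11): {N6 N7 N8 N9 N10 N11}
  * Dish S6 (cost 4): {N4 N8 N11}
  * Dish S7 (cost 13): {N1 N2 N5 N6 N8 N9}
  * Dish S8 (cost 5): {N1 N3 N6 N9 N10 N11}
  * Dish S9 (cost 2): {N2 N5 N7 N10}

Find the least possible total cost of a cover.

S6, S8, S9 together cover every nutrient (S6 ∪ S8 ∪ S9 = {N1, N2, N3, N4, N5, N6, N7, N8, N9, N10, N11}); total cost 4 + 5 + 2 = 11.
No covering selection has total cost below 11.

11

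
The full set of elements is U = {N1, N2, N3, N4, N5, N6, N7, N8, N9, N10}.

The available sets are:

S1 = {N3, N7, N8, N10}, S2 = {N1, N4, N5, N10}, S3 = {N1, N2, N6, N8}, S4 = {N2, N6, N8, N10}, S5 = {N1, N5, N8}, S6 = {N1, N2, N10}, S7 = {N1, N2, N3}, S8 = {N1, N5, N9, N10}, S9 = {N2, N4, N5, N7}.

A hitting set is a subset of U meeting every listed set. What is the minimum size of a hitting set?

3

The 3 elements {N2, N5, N7} hit every set.
No choice of 2 elements meets every set, so 3 is the minimum.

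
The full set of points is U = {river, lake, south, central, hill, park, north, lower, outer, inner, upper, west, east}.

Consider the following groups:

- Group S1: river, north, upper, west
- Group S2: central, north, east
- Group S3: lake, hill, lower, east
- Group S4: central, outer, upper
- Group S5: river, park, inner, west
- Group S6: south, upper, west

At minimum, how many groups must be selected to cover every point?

Take {S2, S3, S4, S5, S6}. Their union is {river, lake, south, central, hill, park, north, lower, outer, inner, upper, west, east}, which is all 13 points.
No 4 of the 6 groups cover everything (all 15 combinations miss at least one point), so 5 is optimal.

5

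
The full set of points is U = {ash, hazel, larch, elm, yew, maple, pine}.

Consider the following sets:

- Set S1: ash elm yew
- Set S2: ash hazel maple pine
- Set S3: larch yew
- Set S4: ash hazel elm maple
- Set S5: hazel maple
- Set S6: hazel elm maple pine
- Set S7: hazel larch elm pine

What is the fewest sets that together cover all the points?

3

S2 and S3 and S4 together: S2 ∪ S3 ∪ S4 = {ash, hazel, larch, elm, yew, maple, pine} — every point is covered.
No 2 of the 7 sets cover everything (all 21 combinations miss at least one point), so 3 is optimal.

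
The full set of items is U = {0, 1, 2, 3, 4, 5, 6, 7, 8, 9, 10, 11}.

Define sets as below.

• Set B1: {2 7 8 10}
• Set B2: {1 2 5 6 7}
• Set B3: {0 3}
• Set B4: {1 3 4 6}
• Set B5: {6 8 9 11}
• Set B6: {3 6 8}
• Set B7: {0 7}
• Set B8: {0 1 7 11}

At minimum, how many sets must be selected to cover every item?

B1, B2, B4, B5, and B7 cover everything between them: the union {0, 1, 2, 3, 4, 5, 6, 7, 8, 9, 10, 11} is all of U.
No 4 of the 8 sets cover everything (all 70 combinations miss at least one item), so 5 is optimal.

5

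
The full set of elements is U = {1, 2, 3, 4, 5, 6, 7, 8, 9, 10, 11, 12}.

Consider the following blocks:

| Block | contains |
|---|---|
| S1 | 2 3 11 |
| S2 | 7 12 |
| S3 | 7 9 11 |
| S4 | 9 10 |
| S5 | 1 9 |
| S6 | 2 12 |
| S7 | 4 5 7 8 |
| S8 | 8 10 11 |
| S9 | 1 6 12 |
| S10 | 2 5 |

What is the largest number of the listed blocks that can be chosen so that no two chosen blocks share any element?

4

S1, S4, S7, S9 are pairwise disjoint (S1={2,3,11}; S4={9,10}; S7={4,5,7,8}; S9={1,6,12}).
Every remaining block overlaps one of these, and no 5 of the listed blocks are pairwise disjoint, so 4 is the maximum.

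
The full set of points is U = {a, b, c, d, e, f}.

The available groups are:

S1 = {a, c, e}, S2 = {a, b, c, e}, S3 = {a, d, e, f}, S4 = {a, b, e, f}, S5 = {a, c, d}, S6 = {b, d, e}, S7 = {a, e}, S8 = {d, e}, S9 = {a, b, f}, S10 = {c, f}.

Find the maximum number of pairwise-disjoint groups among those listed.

2

S7, S10 are pairwise disjoint (S7={a,e}; S10={c,f}).
Every remaining group overlaps one of these, and no 3 of the listed groups are pairwise disjoint, so 2 is the maximum.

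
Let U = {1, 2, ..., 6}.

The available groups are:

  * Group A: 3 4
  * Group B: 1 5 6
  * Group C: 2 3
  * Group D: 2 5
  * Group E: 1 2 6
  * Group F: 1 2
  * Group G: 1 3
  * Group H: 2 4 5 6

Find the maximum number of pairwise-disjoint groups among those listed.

A, D are pairwise disjoint (A={3,4}; D={2,5}).
Every remaining group overlaps one of these, and no 3 of the listed groups are pairwise disjoint, so 2 is the maximum.

2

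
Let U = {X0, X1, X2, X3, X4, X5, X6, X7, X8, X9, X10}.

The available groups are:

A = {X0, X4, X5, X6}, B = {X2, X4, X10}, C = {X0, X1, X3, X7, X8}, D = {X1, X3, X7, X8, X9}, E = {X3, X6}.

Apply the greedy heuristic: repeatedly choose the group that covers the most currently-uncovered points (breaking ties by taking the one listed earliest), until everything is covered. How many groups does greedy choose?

Greedy: pick C (covers 5 new) → pick A (covers 3 new) → pick B (covers 2 new) → pick D (covers 1 new). Total picks: 4.
(The true minimum cover uses only 3 groups, so greedy is not optimal here.)

4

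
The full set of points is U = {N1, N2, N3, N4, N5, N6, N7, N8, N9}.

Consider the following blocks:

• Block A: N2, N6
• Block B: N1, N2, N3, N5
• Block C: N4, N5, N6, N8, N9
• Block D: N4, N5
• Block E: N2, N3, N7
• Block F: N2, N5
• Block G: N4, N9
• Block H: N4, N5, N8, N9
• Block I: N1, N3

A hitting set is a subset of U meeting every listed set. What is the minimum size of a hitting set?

Take T = {N2, N3, N4}. Each listed block contains at least one of these, so T is a hitting set of size 3.
The blocks A, D, I are pairwise disjoint, so any hitting set needs a separate point for each — at least 3. Hence 3 is optimal.

3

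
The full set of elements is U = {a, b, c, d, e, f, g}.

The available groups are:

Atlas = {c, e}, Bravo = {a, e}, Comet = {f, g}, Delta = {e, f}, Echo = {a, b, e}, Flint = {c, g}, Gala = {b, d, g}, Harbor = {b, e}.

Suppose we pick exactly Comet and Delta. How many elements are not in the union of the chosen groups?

4

Union of Comet, Delta = {e, f, g}.
Not covered: a, b, c, d — 4 elements.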